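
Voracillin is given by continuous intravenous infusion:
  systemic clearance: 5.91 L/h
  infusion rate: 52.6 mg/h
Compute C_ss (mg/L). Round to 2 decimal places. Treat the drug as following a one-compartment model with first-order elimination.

At steady state Css = R₀ / CL = 52.6 / 5.910 = 8.900 mg/L

8.90 mg/L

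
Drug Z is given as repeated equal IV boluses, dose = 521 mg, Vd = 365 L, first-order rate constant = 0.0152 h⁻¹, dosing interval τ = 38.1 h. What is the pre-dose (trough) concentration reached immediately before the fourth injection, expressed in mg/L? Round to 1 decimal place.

1.5 mg/L

C₀ per dose = Dose / Vd = 521 / 365 = 1.427 mg/L
Fraction remaining after one interval: r = e^(−kτ) = e^(−0.01520 × 38.1) = 0.5604
Before dose 4, 3 doses have been given (aged 1τ, 2τ, 3τ).
C_trough = C₀ × (r + r² + … + r^3) = C₀ × r(1−r^3)/(1−r)
        = 1.427 × 0.5604 × (1 − 0.1760) / (1 − 0.5604) = 1.499 mg/L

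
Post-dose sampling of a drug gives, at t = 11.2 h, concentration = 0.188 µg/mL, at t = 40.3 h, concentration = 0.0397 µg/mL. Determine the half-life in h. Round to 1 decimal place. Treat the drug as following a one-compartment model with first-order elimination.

13.0 h

k = ln(C₁/C₂) / (t₂ − t₁) = ln(0.188/0.0397) / (40.3 − 11.2)
  = 1.555 / 29.10 = 0.05344 h⁻¹
t½ = ln2 / k = 0.693147 / 0.05344 = 12.97 h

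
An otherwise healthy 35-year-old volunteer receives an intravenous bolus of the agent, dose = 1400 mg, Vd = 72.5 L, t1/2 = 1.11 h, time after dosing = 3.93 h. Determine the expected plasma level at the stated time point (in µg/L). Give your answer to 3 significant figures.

1660 µg/L

C₀ = Dose / Vd = 1400 / 72.5 = 19.31 mg/L
k = ln2 / t½ = 0.693147 / 1.11 = 0.6245 h⁻¹
C = C₀ · e^(−k·t) = 19.31 × e^(−0.6245 × 3.93)
  = 19.31 × 0.08592 = 1.659 mg/L
Convert: 1.659 mg/L × 1000 = 1659 µg/L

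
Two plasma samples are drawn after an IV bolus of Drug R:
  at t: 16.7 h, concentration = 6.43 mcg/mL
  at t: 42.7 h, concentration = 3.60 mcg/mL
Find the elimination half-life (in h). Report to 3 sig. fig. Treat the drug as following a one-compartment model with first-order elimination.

31.1 h

k = ln(C₁/C₂) / (t₂ − t₁) = ln(6.43/3.60) / (42.7 − 16.7)
  = 0.5800 / 26.00 = 0.02231 h⁻¹
t½ = ln2 / k = 0.693147 / 0.02231 = 31.07 h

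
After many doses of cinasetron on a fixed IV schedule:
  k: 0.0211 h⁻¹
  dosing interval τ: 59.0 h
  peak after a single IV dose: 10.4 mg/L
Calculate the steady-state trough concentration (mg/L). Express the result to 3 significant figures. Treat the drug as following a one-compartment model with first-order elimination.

e^(−kτ) = e^(−0.02110 × 59.0) = 0.2880
Accumulation ratio R = 1 / (1 − e^(−kτ)) = 1 / (1 − 0.2880) = 1.404
Steady-state trough = C₀ × R × e^(−kτ) = 10.4 × 1.404 × 0.2880 = 4.205 mg/L

4.21 mg/L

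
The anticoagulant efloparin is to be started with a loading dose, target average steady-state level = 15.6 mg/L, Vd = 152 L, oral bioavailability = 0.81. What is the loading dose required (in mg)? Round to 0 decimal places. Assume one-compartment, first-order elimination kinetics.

2927 mg

LD = Css × Vd / F = 15.6 × 152 / 0.81 = 2927 mg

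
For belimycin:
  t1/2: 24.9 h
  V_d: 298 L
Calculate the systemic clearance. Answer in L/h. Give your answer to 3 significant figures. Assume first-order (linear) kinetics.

k = ln2 / t½ = 0.693147 / 24.9 = 0.02784 h⁻¹
CL = k × Vd = 0.02784 × 298 = 8.296 L/h

8.30 L/h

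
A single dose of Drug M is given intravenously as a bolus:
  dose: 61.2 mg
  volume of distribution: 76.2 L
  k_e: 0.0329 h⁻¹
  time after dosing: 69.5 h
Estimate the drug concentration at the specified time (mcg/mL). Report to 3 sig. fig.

0.0816 mcg/mL

C₀ = Dose / Vd = 61.20 / 76.2 = 0.8031 mg/L
C = C₀ · e^(−k·t) = 0.8031 × e^(−0.03290 × 69.5)
  = 0.8031 × 0.1016 = 0.08159 mg/L
(0.08159 mg/L = 0.08159 mcg/mL)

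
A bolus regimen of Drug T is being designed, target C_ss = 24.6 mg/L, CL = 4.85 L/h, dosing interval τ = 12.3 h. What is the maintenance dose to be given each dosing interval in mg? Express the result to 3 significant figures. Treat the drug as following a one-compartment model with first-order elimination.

1470 mg

At steady state, Dose/τ = Css × CL.
Dose = Css × CL × τ = 24.6 × 4.850 × 12.3 = 1468 mg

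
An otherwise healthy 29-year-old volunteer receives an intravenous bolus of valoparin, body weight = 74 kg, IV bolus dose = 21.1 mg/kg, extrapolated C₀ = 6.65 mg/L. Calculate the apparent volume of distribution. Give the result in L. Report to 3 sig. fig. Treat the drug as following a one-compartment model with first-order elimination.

Dose = 21.1 × 74 = 1561 mg
Vd = Dose / C₀ = 1561 / 6.65 = 234.7 L

235 L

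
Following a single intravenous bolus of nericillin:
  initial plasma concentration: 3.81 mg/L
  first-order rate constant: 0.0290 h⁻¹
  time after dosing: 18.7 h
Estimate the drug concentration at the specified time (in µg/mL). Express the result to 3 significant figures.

C = C₀ · e^(−k·t) = 3.810 × e^(−0.02900 × 18.7)
  = 3.810 × 0.5814 = 2.215 mg/L
(2.215 mg/L = 2.215 µg/mL)

2.22 µg/mL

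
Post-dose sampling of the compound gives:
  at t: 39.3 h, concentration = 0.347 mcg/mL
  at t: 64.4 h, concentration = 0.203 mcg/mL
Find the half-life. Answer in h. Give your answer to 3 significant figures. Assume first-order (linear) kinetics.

32.5 h

k = ln(C₁/C₂) / (t₂ − t₁) = ln(0.347/0.203) / (64.4 − 39.3)
  = 0.5361 / 25.10 = 0.02136 h⁻¹
t½ = ln2 / k = 0.693147 / 0.02136 = 32.45 h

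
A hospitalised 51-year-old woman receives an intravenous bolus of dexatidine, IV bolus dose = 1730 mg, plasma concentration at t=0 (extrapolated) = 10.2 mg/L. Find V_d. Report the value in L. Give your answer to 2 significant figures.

170 L

Vd = Dose / C₀ = 1730 / 10.2 = 169.6 L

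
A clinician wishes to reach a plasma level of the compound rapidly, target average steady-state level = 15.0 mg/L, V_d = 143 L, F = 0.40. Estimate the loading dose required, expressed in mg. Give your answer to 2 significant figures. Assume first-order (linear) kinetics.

LD = Css × Vd / F = 15.0 × 143 / 0.40 = 5363 mg

5400 mg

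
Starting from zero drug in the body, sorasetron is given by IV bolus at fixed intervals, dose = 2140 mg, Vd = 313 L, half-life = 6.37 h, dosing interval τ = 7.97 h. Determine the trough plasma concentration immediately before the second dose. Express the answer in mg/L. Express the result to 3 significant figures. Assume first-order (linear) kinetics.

C₀ per dose = Dose / Vd = 2140 / 313 = 6.837 mg/L
k = ln2 / t½ = 0.693147 / 6.37 = 0.1088 h⁻¹
Fraction remaining after one interval: r = e^(−kτ) = e^(−0.1088 × 7.97) = 0.4202
Before dose 2, 1 dose has been given (aged 1τ).
C_trough = C₀ × r = 6.837 × 0.4202 = 2.873 mg/L

2.87 mg/L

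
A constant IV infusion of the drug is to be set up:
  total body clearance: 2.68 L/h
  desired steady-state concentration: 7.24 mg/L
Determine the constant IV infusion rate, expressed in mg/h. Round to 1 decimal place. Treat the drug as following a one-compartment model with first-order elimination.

19.4 mg/h

At steady state, infusion rate R₀ = Css × CL = 7.24 × 2.680 = 19.40 mg/h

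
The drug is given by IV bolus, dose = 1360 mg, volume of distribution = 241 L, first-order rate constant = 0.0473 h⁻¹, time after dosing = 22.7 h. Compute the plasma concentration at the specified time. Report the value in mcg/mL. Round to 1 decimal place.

C₀ = Dose / Vd = 1360 / 241 = 5.643 mg/L
C = C₀ · e^(−k·t) = 5.643 × e^(−0.04730 × 22.7)
  = 5.643 × 0.3417 = 1.928 mg/L
(1.928 mg/L = 1.928 mcg/mL)

1.9 mcg/mL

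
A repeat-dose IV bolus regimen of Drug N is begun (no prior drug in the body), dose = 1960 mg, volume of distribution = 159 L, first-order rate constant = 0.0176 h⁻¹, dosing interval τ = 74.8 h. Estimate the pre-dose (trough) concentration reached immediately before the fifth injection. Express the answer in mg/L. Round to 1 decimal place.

4.5 mg/L

C₀ per dose = Dose / Vd = 1960 / 159 = 12.33 mg/L
Fraction remaining after one interval: r = e^(−kτ) = e^(−0.01760 × 74.8) = 0.2681
Before dose 5, 4 doses have been given (aged 1τ, 2τ, 3τ, 4τ).
C_trough = C₀ × (r + r² + … + r^4) = C₀ × r(1−r^4)/(1−r)
        = 12.33 × 0.2681 × (1 − 0.005166) / (1 − 0.2681) = 4.493 mg/L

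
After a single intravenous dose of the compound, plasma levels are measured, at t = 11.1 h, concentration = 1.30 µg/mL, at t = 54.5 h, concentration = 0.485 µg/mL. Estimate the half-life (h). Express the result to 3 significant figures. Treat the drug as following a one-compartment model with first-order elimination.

k = ln(C₁/C₂) / (t₂ − t₁) = ln(1.30/0.485) / (54.5 − 11.1)
  = 0.9860 / 43.40 = 0.02272 h⁻¹
t½ = ln2 / k = 0.693147 / 0.02272 = 30.51 h

30.5 h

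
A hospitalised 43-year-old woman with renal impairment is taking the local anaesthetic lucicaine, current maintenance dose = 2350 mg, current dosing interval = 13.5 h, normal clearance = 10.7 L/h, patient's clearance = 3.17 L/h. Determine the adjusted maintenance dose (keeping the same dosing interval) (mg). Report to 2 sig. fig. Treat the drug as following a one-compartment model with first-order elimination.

700 mg

To keep the same average steady-state level, dosing rate must scale with clearance.
CL ratio = 3.17 / 10.7 = 0.2963
New dose (same interval) = 2350 × 0.2963 = 696.3 mg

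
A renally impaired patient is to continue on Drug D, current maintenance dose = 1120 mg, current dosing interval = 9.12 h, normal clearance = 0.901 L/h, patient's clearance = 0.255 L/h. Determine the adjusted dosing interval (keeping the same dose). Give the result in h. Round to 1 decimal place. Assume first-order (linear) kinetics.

To keep the same average steady-state level, dosing rate must scale with clearance.
CL ratio = 0.255 / 0.901 = 0.2830
New interval (same dose) = 9.12 / 0.2830 = 32.23 h

32.2 h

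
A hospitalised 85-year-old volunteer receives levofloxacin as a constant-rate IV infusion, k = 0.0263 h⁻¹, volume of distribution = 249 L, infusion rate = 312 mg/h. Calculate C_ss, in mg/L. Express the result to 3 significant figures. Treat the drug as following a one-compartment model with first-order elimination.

CL = k × Vd = 0.02630 × 249 = 6.549 L/h
At steady state Css = R₀ / CL = 312 / 6.549 = 47.64 mg/L

47.6 mg/L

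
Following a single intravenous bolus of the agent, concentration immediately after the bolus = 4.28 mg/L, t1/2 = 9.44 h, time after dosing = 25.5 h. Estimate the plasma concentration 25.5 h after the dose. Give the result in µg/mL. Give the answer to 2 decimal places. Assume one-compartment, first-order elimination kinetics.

k = ln2 / t½ = 0.693147 / 9.44 = 0.07343 h⁻¹
C = C₀ · e^(−k·t) = 4.280 × e^(−0.07343 × 25.5)
  = 4.280 × 0.1537 = 0.6578 mg/L
(0.6578 mg/L = 0.6578 µg/mL)

0.66 µg/mL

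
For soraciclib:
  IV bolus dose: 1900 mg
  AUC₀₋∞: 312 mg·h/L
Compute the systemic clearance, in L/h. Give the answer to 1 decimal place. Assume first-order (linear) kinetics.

6.1 L/h

CL = Dose / AUC = 1900 / 312 = 6.090 L/h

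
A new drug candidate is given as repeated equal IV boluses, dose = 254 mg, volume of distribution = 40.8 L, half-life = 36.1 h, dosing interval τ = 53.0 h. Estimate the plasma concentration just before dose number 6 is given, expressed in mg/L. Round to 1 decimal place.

C₀ per dose = Dose / Vd = 254 / 40.8 = 6.225 mg/L
k = ln2 / t½ = 0.693147 / 36.1 = 0.01920 h⁻¹
Fraction remaining after one interval: r = e^(−kτ) = e^(−0.01920 × 53.0) = 0.3615
Before dose 6, 5 doses have been given (aged 1τ, 2τ, 3τ, 4τ, 5τ).
C_trough = C₀ × (r + r² + … + r^5) = C₀ × r(1−r^5)/(1−r)
        = 6.225 × 0.3615 × (1 − 0.006174) / (1 − 0.3615) = 3.503 mg/L

3.5 mg/L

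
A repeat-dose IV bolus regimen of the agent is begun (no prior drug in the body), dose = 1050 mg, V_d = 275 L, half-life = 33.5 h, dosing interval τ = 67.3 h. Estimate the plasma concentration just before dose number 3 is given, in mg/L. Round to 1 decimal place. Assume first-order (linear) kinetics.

C₀ per dose = Dose / Vd = 1050 / 275 = 3.818 mg/L
k = ln2 / t½ = 0.693147 / 33.5 = 0.02069 h⁻¹
Fraction remaining after one interval: r = e^(−kτ) = e^(−0.02069 × 67.3) = 0.2485
Before dose 3, 2 doses have been given (aged 1τ, 2τ).
C_trough = C₀ × (r + r²) = 3.818 × (0.2485 + 0.06175) = 1.185 mg/L

1.2 mg/L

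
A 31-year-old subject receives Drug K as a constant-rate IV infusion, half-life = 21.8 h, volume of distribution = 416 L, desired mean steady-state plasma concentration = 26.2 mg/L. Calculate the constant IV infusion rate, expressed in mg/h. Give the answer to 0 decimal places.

347 mg/h

k = ln2 / t½ = 0.693147 / 21.8 = 0.03180 h⁻¹
CL = k × Vd = 0.03180 × 416 = 13.23 L/h
At steady state, infusion rate R₀ = Css × CL = 26.2 × 13.23 = 346.6 mg/h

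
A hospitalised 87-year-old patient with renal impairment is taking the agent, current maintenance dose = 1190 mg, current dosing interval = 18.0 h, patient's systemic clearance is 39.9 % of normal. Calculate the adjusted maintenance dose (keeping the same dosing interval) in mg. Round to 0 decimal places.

475 mg

To keep the same average steady-state level, dosing rate must scale with clearance.
CL ratio = 39.9 / 100 = 0.3990
New dose (same interval) = 1190 × 0.3990 = 474.8 mg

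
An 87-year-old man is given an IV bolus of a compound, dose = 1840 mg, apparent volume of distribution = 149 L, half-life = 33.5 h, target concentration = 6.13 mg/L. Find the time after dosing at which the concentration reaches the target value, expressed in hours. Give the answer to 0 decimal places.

34 h

C₀ = Dose / Vd = 1840 / 149 = 12.35 mg/L
k = ln2 / t½ = 0.693147 / 33.5 = 0.02069 h⁻¹
t = ln(C₀ / C) / k = ln(12.35 / 6.13) / 0.02069
  = ln(2.015) / 0.02069 = 0.7006 / 0.02069 = 33.86 h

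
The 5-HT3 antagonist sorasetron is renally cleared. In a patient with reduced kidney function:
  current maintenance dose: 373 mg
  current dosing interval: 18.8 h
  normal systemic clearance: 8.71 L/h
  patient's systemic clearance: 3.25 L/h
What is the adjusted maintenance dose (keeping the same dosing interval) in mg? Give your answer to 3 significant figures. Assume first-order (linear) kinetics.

To keep the same average steady-state level, dosing rate must scale with clearance.
CL ratio = 3.25 / 8.71 = 0.3731
New dose (same interval) = 373 × 0.3731 = 139.2 mg

139 mg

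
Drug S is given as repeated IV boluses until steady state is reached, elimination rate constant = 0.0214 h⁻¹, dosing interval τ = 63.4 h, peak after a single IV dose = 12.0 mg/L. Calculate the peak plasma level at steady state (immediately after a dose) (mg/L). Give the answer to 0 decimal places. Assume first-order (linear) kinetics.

16 mg/L

e^(−kτ) = e^(−0.02140 × 63.4) = 0.2575
Accumulation ratio R = 1 / (1 − e^(−kτ)) = 1 / (1 − 0.2575) = 1.347
Steady-state peak = C₀ × R = 12.0 × 1.347 = 16.16 mg/L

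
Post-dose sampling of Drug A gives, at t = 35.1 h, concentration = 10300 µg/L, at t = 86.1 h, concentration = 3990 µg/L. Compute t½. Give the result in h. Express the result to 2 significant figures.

k = ln(C₁/C₂) / (t₂ − t₁) = ln(10300/3990) / (86.1 − 35.1)
  = 0.9484 / 51.00 = 0.01860 h⁻¹
t½ = ln2 / k = 0.693147 / 0.01860 = 37.27 h

37 h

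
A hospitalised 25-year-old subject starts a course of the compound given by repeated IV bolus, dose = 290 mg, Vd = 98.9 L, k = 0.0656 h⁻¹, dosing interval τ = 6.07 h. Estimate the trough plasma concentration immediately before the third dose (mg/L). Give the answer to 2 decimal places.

3.29 mg/L

C₀ per dose = Dose / Vd = 290 / 98.9 = 2.932 mg/L
Fraction remaining after one interval: r = e^(−kτ) = e^(−0.06560 × 6.07) = 0.6715
Before dose 3, 2 doses have been given (aged 1τ, 2τ).
C_trough = C₀ × (r + r²) = 2.932 × (0.6715 + 0.4509) = 3.291 mg/L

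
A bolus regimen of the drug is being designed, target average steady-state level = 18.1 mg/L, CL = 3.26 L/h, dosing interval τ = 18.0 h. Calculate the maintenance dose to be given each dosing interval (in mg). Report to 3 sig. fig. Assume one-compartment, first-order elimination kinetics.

1060 mg

At steady state, Dose/τ = Css × CL.
Dose = Css × CL × τ = 18.1 × 3.260 × 18.0 = 1062 mg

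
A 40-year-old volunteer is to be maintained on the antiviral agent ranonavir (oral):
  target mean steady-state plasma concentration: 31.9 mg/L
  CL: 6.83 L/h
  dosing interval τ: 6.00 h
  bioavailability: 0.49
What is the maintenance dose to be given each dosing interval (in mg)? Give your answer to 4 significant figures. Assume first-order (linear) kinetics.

At steady state, F × (Dose/τ) = Css × CL.
Dose = Css × CL × τ / F = 31.9 × 6.830 × 6.00 / 0.49 = 2668 mg

2668 mg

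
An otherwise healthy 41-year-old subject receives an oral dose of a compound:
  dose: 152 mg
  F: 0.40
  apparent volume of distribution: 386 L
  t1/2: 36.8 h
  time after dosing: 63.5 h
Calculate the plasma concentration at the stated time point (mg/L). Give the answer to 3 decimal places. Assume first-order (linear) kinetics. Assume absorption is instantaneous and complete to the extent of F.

0.048 mg/L

Amount reaching circulation = F × Dose = 0.40 × 152.0 = 60.80 mg
C₀ = F·Dose / Vd = 60.80 / 386 = 0.1575 mg/L
k = ln2 / t½ = 0.693147 / 36.8 = 0.01884 h⁻¹
C = C₀ · e^(−k·t) = 0.1575 × e^(−0.01884 × 63.5)
  = 0.1575 × 0.3023 = 0.04761 mg/L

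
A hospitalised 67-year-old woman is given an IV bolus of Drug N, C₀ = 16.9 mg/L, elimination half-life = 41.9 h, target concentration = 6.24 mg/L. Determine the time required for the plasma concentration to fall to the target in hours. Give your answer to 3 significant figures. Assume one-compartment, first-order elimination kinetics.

60.2 h

k = ln2 / t½ = 0.693147 / 41.9 = 0.01654 h⁻¹
t = ln(C₀ / C) / k = ln(16.90 / 6.24) / 0.01654
  = ln(2.708) / 0.01654 = 0.9962 / 0.01654 = 60.23 h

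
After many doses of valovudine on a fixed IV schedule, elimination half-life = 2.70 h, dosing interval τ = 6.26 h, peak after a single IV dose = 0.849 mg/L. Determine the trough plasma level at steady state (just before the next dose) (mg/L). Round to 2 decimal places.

k = ln2 / t½ = 0.693147 / 2.70 = 0.2567 h⁻¹
e^(−kτ) = e^(−0.2567 × 6.26) = 0.2005
Accumulation ratio R = 1 / (1 − e^(−kτ)) = 1 / (1 − 0.2005) = 1.251
Steady-state trough = C₀ × R × e^(−kτ) = 0.849 × 1.251 × 0.2005 = 0.2130 mg/L

0.21 mg/L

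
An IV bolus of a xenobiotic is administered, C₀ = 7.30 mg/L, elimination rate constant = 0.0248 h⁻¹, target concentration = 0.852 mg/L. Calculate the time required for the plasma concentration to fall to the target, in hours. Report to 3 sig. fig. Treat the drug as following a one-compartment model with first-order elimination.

86.6 h

t = ln(C₀ / C) / k = ln(7.300 / 0.852) / 0.02480
  = ln(8.568) / 0.02480 = 2.148 / 0.02480 = 86.61 h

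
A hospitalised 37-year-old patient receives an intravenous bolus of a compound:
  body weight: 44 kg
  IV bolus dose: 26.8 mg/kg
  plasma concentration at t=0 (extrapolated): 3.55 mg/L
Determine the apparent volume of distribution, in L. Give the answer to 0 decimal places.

Dose = 26.8 × 44 = 1179 mg
Vd = Dose / C₀ = 1179 / 3.55 = 332.1 L

332 L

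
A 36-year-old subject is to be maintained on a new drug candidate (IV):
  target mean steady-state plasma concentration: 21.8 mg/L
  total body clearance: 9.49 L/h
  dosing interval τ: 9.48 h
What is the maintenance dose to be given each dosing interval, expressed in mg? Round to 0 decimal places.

At steady state, Dose/τ = Css × CL.
Dose = Css × CL × τ = 21.8 × 9.490 × 9.48 = 1961 mg

1961 mg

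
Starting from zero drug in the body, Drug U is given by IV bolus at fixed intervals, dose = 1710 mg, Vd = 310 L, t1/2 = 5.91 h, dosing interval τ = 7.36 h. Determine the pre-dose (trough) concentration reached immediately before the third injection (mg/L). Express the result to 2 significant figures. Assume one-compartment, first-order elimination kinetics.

3.3 mg/L

C₀ per dose = Dose / Vd = 1710 / 310 = 5.516 mg/L
k = ln2 / t½ = 0.693147 / 5.91 = 0.1173 h⁻¹
Fraction remaining after one interval: r = e^(−kτ) = e^(−0.1173 × 7.36) = 0.4218
Before dose 3, 2 doses have been given (aged 1τ, 2τ).
C_trough = C₀ × (r + r²) = 5.516 × (0.4218 + 0.1779) = 3.308 mg/L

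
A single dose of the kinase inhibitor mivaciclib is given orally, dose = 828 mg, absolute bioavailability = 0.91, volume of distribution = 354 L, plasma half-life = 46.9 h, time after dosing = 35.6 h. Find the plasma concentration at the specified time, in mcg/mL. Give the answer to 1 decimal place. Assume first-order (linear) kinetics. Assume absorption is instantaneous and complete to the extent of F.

1.3 mcg/mL

Amount reaching circulation = F × Dose = 0.91 × 828.0 = 753.5 mg
C₀ = F·Dose / Vd = 753.5 / 354 = 2.129 mg/L
k = ln2 / t½ = 0.693147 / 46.9 = 0.01478 h⁻¹
C = C₀ · e^(−k·t) = 2.129 × e^(−0.01478 × 35.6)
  = 2.129 × 0.5909 = 1.258 mg/L
(1.258 mg/L = 1.258 mcg/mL)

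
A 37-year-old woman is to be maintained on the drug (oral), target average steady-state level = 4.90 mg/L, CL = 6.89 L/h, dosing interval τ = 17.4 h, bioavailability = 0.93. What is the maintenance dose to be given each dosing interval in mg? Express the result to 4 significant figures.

631.7 mg

At steady state, F × (Dose/τ) = Css × CL.
Dose = Css × CL × τ / F = 4.90 × 6.890 × 17.4 / 0.93 = 631.7 mg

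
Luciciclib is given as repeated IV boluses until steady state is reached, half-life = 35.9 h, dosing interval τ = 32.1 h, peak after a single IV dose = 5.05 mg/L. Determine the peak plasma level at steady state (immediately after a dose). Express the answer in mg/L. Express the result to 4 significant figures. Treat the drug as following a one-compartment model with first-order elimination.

10.93 mg/L

k = ln2 / t½ = 0.693147 / 35.9 = 0.01931 h⁻¹
e^(−kτ) = e^(−0.01931 × 32.1) = 0.5380
Accumulation ratio R = 1 / (1 − e^(−kτ)) = 1 / (1 − 0.5380) = 2.165
Steady-state peak = C₀ × R = 5.05 × 2.165 = 10.93 mg/L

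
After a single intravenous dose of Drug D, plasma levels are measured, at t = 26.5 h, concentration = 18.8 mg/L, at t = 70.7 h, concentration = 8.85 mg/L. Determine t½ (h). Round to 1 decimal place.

k = ln(C₁/C₂) / (t₂ − t₁) = ln(18.8/8.85) / (70.7 − 26.5)
  = 0.7534 / 44.20 = 0.01705 h⁻¹
t½ = ln2 / k = 0.693147 / 0.01705 = 40.65 h

40.7 h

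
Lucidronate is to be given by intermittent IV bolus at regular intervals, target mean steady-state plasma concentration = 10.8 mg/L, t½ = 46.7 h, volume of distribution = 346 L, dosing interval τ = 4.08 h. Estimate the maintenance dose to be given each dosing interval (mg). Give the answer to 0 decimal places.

226 mg

k = ln2 / t½ = 0.693147 / 46.7 = 0.01484 h⁻¹
CL = k × Vd = 0.01484 × 346 = 5.135 L/h
At steady state, Dose/τ = Css × CL.
Dose = Css × CL × τ = 10.8 × 5.135 × 4.08 = 226.3 mg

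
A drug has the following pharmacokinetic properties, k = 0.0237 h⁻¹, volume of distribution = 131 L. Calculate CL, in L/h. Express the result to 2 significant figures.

3.1 L/h

CL = k × Vd = 0.0237 × 131 = 3.105 L/h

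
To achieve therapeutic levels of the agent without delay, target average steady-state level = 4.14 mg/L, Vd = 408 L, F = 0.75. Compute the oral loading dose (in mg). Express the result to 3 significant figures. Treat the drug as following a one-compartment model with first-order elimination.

2250 mg

LD = Css × Vd / F = 4.14 × 408 / 0.75 = 2252 mg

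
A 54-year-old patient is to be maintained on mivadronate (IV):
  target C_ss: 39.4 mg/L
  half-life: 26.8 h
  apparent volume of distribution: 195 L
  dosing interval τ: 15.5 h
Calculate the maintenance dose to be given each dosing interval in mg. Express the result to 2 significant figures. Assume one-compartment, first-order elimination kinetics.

3100 mg

k = ln2 / t½ = 0.693147 / 26.8 = 0.02586 h⁻¹
CL = k × Vd = 0.02586 × 195 = 5.043 L/h
At steady state, Dose/τ = Css × CL.
Dose = Css × CL × τ = 39.4 × 5.043 × 15.5 = 3080 mg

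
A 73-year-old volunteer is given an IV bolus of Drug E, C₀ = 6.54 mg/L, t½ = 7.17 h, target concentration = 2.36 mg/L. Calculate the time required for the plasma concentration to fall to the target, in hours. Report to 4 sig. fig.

10.54 h

k = ln2 / t½ = 0.693147 / 7.17 = 0.09667 h⁻¹
t = ln(C₀ / C) / k = ln(6.540 / 2.36) / 0.09667
  = ln(2.771) / 0.09667 = 1.019 / 0.09667 = 10.54 h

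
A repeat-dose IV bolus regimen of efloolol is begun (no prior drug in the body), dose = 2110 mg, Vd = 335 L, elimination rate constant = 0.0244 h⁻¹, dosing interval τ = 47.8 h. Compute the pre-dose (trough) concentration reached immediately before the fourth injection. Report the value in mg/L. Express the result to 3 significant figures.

2.76 mg/L

C₀ per dose = Dose / Vd = 2110 / 335 = 6.299 mg/L
Fraction remaining after one interval: r = e^(−kτ) = e^(−0.02440 × 47.8) = 0.3115
Before dose 4, 3 doses have been given (aged 1τ, 2τ, 3τ).
C_trough = C₀ × (r + r² + … + r^3) = C₀ × r(1−r^3)/(1−r)
        = 6.299 × 0.3115 × (1 − 0.03023) / (1 − 0.3115) = 2.764 mg/L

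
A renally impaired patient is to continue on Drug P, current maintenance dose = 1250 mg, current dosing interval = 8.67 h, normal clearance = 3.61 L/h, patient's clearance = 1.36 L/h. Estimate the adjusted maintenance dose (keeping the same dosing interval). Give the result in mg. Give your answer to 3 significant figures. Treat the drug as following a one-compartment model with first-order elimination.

To keep the same average steady-state level, dosing rate must scale with clearance.
CL ratio = 1.36 / 3.61 = 0.3767
New dose (same interval) = 1250 × 0.3767 = 470.9 mg

471 mg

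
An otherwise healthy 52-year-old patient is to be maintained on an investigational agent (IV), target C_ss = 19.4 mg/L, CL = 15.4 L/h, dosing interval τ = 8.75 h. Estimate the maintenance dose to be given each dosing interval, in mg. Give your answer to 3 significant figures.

At steady state, Dose/τ = Css × CL.
Dose = Css × CL × τ = 19.4 × 15.40 × 8.75 = 2614 mg

2610 mg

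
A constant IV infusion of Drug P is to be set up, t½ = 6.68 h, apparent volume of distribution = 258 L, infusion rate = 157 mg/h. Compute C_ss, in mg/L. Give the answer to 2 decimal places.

k = ln2 / t½ = 0.693147 / 6.68 = 0.1038 h⁻¹
CL = k × Vd = 0.1038 × 258 = 26.78 L/h
At steady state Css = R₀ / CL = 157 / 26.78 = 5.863 mg/L

5.86 mg/L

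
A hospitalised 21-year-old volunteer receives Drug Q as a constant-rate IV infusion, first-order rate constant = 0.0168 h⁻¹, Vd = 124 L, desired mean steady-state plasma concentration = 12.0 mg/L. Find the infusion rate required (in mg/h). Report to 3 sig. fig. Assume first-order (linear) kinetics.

CL = k × Vd = 0.01680 × 124 = 2.083 L/h
At steady state, infusion rate R₀ = Css × CL = 12.0 × 2.083 = 25.00 mg/h

25.0 mg/h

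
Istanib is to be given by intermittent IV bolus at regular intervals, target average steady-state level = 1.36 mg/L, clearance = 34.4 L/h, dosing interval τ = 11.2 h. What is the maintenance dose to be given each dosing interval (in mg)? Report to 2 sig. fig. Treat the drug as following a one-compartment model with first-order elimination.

520 mg

At steady state, Dose/τ = Css × CL.
Dose = Css × CL × τ = 1.36 × 34.40 × 11.2 = 524.0 mg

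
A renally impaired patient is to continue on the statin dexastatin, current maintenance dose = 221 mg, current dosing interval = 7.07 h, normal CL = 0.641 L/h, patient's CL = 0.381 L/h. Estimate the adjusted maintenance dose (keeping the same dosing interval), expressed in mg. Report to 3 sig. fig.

131 mg

To keep the same average steady-state level, dosing rate must scale with clearance.
CL ratio = 0.381 / 0.641 = 0.5944
New dose (same interval) = 221 × 0.5944 = 131.4 mg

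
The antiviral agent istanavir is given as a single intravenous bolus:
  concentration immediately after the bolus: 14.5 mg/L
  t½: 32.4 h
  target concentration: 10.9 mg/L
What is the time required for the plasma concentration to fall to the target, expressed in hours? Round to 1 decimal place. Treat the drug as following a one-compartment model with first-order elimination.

13.3 h

k = ln2 / t½ = 0.693147 / 32.4 = 0.02139 h⁻¹
t = ln(C₀ / C) / k = ln(14.50 / 10.9) / 0.02139
  = ln(1.330) / 0.02139 = 0.2852 / 0.02139 = 13.33 h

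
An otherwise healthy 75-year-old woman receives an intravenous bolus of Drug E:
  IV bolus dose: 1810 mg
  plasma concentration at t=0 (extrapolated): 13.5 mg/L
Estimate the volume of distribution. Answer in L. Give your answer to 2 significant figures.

Vd = Dose / C₀ = 1810 / 13.5 = 134.1 L

130 L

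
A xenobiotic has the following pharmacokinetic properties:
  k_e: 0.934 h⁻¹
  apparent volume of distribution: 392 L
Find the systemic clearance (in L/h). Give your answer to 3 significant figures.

366 L/h

CL = k × Vd = 0.934 × 392 = 366.1 L/h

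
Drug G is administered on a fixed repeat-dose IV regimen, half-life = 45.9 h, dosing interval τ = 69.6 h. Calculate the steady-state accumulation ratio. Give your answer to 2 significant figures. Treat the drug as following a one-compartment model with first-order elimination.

k = ln2 / t½ = 0.693147 / 45.9 = 0.01510 h⁻¹
e^(−kτ) = e^(−0.01510 × 69.6) = 0.3496
Accumulation ratio R = 1 / (1 − e^(−kτ)) = 1 / (1 − 0.3496) = 1.538

1.5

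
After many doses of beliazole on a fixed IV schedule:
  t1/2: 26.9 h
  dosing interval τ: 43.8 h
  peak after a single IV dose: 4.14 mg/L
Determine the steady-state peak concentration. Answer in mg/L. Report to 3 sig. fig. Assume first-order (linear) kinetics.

6.12 mg/L

k = ln2 / t½ = 0.693147 / 26.9 = 0.02577 h⁻¹
e^(−kτ) = e^(−0.02577 × 43.8) = 0.3234
Accumulation ratio R = 1 / (1 − e^(−kτ)) = 1 / (1 − 0.3234) = 1.478
Steady-state peak = C₀ × R = 4.14 × 1.478 = 6.119 mg/L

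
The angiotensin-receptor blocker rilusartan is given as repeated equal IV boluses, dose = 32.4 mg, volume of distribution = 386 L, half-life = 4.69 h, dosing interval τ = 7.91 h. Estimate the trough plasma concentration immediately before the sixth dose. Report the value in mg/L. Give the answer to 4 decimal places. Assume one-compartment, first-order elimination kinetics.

C₀ per dose = Dose / Vd = 32.4 / 386 = 0.08394 mg/L
k = ln2 / t½ = 0.693147 / 4.69 = 0.1478 h⁻¹
Fraction remaining after one interval: r = e^(−kτ) = e^(−0.1478 × 7.91) = 0.3106
Before dose 6, 5 doses have been given (aged 1τ, 2τ, 3τ, 4τ, 5τ).
C_trough = C₀ × (r + r² + … + r^5) = C₀ × r(1−r^5)/(1−r)
        = 0.08394 × 0.3106 × (1 − 0.002891) / (1 − 0.3106) = 0.03771 mg/L

0.0377 mg/L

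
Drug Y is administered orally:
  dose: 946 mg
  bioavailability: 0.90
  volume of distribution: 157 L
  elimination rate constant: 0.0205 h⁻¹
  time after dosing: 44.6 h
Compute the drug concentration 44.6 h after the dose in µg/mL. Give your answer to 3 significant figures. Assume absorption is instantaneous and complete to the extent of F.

2.17 µg/mL

Amount reaching circulation = F × Dose = 0.90 × 946.0 = 851.4 mg
C₀ = F·Dose / Vd = 851.4 / 157 = 5.423 mg/L
C = C₀ · e^(−k·t) = 5.423 × e^(−0.02050 × 44.6)
  = 5.423 × 0.4008 = 2.174 mg/L
(2.174 mg/L = 2.174 µg/mL)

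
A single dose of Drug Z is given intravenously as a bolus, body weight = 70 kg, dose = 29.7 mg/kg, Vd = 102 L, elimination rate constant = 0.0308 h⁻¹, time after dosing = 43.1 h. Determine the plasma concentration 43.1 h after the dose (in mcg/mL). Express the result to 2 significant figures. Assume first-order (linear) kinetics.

5.4 mcg/mL

Total dose = 29.7 × 70 = 2079 mg
C₀ = Dose / Vd = 2079 / 102 = 20.38 mg/L
C = C₀ · e^(−k·t) = 20.38 × e^(−0.03080 × 43.1)
  = 20.38 × 0.2651 = 5.403 mg/L
(5.403 mg/L = 5.403 mcg/mL)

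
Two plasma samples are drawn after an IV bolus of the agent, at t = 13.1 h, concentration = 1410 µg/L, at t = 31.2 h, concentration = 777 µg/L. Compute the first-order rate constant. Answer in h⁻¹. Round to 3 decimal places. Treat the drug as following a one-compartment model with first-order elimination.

0.033 h⁻¹

k = ln(C₁/C₂) / (t₂ − t₁) = ln(1410/777) / (31.2 − 13.1)
  = 0.5959 / 18.10 = 0.03292 h⁻¹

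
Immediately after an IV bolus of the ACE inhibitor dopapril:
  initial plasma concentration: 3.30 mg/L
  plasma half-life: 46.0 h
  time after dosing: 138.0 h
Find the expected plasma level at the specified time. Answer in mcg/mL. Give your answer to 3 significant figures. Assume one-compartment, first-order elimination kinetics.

0.413 mcg/mL

k = ln2 / t½ = 0.693147 / 46.0 = 0.01507 h⁻¹
t / t½ = 138.0 / 46.0 = 3 half-lives
C = C₀ × (1/2)^3 = 3.300 × 0.1250 = 0.4125 mg/L
(0.4125 mg/L = 0.4125 mcg/mL)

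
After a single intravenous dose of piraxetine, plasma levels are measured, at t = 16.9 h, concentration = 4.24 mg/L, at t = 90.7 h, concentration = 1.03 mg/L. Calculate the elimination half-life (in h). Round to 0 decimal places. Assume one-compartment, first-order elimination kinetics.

36 h

k = ln(C₁/C₂) / (t₂ − t₁) = ln(4.24/1.03) / (90.7 − 16.9)
  = 1.415 / 73.80 = 0.01917 h⁻¹
t½ = ln2 / k = 0.693147 / 0.01917 = 36.16 h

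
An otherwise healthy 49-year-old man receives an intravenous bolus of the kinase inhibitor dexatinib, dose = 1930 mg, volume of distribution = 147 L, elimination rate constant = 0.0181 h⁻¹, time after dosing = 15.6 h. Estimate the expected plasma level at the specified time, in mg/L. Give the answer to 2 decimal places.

C₀ = Dose / Vd = 1930 / 147 = 13.13 mg/L
C = C₀ · e^(−k·t) = 13.13 × e^(−0.01810 × 15.6)
  = 13.13 × 0.7540 = 9.900 mg/L

9.90 mg/L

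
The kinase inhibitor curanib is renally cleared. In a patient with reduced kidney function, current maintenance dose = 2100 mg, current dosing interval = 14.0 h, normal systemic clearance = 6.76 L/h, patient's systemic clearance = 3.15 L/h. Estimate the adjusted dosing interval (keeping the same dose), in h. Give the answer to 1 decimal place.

To keep the same average steady-state level, dosing rate must scale with clearance.
CL ratio = 3.15 / 6.76 = 0.4660
New interval (same dose) = 14.0 / 0.4660 = 30.04 h

30.0 h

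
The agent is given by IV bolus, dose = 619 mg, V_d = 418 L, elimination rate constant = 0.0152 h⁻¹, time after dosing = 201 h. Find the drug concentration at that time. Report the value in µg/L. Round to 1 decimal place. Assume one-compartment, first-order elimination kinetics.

69.8 µg/L

C₀ = Dose / Vd = 619.0 / 418 = 1.481 mg/L
C = C₀ · e^(−k·t) = 1.481 × e^(−0.01520 × 201)
  = 1.481 × 0.04711 = 0.06977 mg/L
Convert: 0.06977 mg/L × 1000 = 69.77 µg/L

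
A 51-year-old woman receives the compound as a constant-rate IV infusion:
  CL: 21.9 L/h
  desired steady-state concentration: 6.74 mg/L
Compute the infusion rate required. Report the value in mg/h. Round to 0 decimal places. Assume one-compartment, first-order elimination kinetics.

At steady state, infusion rate R₀ = Css × CL = 6.74 × 21.90 = 147.6 mg/h

148 mg/h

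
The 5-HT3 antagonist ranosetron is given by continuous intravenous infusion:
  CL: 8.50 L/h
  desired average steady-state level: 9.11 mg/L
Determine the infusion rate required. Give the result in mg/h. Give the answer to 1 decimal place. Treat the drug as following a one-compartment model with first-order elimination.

At steady state, infusion rate R₀ = Css × CL = 9.11 × 8.500 = 77.44 mg/h

77.4 mg/h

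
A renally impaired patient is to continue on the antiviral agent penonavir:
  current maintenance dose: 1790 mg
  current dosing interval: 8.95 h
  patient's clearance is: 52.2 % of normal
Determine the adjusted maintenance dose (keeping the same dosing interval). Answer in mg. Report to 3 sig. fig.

934 mg

To keep the same average steady-state level, dosing rate must scale with clearance.
CL ratio = 52.2 / 100 = 0.5220
New dose (same interval) = 1790 × 0.5220 = 934.4 mg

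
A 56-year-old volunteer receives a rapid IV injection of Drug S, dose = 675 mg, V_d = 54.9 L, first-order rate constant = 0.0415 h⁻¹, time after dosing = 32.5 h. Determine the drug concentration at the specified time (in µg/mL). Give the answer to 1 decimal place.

3.2 µg/mL

C₀ = Dose / Vd = 675.0 / 54.9 = 12.30 mg/L
C = C₀ · e^(−k·t) = 12.30 × e^(−0.04150 × 32.5)
  = 12.30 × 0.2596 = 3.193 mg/L
(3.193 mg/L = 3.193 µg/mL)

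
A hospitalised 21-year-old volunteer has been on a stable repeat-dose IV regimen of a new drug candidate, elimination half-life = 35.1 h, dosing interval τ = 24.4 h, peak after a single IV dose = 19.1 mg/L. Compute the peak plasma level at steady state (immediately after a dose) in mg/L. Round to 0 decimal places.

k = ln2 / t½ = 0.693147 / 35.1 = 0.01975 h⁻¹
e^(−kτ) = e^(−0.01975 × 24.4) = 0.6176
Accumulation ratio R = 1 / (1 − e^(−kτ)) = 1 / (1 − 0.6176) = 2.615
Steady-state peak = C₀ × R = 19.1 × 2.615 = 49.95 mg/L

50 mg/L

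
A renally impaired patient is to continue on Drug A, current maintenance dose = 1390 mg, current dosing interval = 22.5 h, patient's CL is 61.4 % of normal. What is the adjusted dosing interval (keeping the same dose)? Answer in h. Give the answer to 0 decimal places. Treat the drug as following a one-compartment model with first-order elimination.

37 h

To keep the same average steady-state level, dosing rate must scale with clearance.
CL ratio = 61.4 / 100 = 0.6140
New interval (same dose) = 22.5 / 0.6140 = 36.64 h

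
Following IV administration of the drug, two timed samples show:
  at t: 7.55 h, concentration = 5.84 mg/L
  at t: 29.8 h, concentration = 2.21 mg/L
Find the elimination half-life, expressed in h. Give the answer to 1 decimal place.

k = ln(C₁/C₂) / (t₂ − t₁) = ln(5.84/2.21) / (29.8 − 7.55)
  = 0.9717 / 22.25 = 0.04367 h⁻¹
t½ = ln2 / k = 0.693147 / 0.04367 = 15.87 h

15.9 h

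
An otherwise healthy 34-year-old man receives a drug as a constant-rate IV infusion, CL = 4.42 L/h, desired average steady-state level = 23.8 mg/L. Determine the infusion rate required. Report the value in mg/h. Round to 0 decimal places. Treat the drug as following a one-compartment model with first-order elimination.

105 mg/h

At steady state, infusion rate R₀ = Css × CL = 23.8 × 4.420 = 105.2 mg/h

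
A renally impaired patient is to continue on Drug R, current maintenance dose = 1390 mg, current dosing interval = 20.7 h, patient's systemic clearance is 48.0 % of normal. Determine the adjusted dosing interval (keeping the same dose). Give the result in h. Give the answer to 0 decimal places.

To keep the same average steady-state level, dosing rate must scale with clearance.
CL ratio = 48.0 / 100 = 0.4800
New interval (same dose) = 20.7 / 0.4800 = 43.13 h

43 h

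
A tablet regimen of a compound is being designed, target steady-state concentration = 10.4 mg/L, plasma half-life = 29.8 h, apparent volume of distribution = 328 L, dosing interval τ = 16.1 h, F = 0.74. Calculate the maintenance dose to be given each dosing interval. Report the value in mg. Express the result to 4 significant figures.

1726 mg

k = ln2 / t½ = 0.693147 / 29.8 = 0.02326 h⁻¹
CL = k × Vd = 0.02326 × 328 = 7.629 L/h
At steady state, F × (Dose/τ) = Css × CL.
Dose = Css × CL × τ / F = 10.4 × 7.629 × 16.1 / 0.74 = 1726 mg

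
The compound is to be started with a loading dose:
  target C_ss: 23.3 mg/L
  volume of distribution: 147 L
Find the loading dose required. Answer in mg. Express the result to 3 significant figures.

LD = Css × Vd = 23.3 × 147 = 3425 mg

3430 mg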